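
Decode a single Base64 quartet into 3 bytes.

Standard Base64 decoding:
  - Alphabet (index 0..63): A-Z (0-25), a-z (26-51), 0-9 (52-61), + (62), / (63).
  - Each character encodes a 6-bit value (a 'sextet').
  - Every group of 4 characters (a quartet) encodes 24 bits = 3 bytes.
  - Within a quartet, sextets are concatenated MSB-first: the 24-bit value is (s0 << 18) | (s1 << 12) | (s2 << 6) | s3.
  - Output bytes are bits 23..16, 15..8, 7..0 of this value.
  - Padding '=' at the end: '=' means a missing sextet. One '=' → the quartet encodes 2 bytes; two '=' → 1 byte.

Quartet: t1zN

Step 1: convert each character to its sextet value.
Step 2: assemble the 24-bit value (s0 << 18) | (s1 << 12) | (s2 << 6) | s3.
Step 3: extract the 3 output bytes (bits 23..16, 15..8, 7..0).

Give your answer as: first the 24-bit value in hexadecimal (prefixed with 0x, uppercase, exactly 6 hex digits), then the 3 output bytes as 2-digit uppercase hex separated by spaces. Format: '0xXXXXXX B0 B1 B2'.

Answer: 0xB75CCD B7 5C CD

Derivation:
Sextets: t=45, 1=53, z=51, N=13
24-bit: (45<<18) | (53<<12) | (51<<6) | 13
      = 0xB40000 | 0x035000 | 0x000CC0 | 0x00000D
      = 0xB75CCD
Bytes: (v>>16)&0xFF=B7, (v>>8)&0xFF=5C, v&0xFF=CD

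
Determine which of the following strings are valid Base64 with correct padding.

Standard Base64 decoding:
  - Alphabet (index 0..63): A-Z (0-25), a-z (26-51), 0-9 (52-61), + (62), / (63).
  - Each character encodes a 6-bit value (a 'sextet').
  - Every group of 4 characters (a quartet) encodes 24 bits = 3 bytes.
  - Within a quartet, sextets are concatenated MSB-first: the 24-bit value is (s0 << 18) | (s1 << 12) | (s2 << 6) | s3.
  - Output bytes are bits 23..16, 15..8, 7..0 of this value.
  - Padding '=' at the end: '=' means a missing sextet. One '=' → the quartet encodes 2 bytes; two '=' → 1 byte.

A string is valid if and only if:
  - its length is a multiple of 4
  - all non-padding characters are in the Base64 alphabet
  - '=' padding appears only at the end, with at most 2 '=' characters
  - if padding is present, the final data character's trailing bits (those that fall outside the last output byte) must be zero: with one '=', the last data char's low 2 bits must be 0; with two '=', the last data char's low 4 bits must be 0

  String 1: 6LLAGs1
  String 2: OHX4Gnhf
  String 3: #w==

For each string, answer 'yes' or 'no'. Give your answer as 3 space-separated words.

String 1: '6LLAGs1' → invalid (len=7 not mult of 4)
String 2: 'OHX4Gnhf' → valid
String 3: '#w==' → invalid (bad char(s): ['#'])

Answer: no yes no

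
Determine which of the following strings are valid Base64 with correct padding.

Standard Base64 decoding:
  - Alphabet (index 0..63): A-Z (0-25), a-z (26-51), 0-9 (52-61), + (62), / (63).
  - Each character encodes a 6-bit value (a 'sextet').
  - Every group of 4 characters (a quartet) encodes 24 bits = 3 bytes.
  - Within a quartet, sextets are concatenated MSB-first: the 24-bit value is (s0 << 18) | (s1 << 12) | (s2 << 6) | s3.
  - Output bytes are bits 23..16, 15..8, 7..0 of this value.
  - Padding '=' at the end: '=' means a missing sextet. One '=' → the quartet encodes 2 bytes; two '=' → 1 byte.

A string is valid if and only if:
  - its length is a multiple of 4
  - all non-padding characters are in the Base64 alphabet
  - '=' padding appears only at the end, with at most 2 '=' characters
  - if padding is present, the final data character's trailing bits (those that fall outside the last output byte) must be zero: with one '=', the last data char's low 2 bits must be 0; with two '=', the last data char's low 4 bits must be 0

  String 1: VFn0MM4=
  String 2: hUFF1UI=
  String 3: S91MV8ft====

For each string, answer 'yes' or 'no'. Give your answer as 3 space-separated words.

Answer: yes yes no

Derivation:
String 1: 'VFn0MM4=' → valid
String 2: 'hUFF1UI=' → valid
String 3: 'S91MV8ft====' → invalid (4 pad chars (max 2))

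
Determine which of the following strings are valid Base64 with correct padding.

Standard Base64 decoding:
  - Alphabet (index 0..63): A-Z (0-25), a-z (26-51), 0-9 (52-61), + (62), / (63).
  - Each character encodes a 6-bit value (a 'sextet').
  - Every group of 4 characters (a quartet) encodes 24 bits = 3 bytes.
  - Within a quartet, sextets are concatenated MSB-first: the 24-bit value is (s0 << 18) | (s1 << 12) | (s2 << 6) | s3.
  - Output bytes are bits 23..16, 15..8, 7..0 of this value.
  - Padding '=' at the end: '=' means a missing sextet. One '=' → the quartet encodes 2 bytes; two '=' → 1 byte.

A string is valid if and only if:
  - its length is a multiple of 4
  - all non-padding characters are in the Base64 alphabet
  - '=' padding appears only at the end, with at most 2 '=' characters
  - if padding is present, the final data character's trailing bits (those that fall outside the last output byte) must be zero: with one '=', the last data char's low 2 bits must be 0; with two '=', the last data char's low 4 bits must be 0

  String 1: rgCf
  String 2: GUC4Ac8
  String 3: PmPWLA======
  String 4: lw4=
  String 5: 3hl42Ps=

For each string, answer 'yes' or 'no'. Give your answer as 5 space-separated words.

Answer: yes no no yes yes

Derivation:
String 1: 'rgCf' → valid
String 2: 'GUC4Ac8' → invalid (len=7 not mult of 4)
String 3: 'PmPWLA======' → invalid (6 pad chars (max 2))
String 4: 'lw4=' → valid
String 5: '3hl42Ps=' → valid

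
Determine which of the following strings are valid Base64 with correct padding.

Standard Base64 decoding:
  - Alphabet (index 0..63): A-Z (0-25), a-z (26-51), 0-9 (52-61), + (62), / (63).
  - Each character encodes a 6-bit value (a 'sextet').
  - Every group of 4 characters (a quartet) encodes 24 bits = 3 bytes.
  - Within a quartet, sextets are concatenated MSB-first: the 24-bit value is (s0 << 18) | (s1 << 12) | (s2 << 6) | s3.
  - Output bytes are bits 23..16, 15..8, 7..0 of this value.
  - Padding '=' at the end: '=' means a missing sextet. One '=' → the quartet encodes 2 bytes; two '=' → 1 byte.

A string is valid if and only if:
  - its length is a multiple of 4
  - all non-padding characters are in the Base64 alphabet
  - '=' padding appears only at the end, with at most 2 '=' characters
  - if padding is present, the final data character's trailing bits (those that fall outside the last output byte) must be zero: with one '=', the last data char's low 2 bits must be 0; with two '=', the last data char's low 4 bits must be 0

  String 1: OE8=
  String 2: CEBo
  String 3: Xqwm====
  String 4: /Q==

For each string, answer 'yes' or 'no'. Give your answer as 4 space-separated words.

Answer: yes yes no yes

Derivation:
String 1: 'OE8=' → valid
String 2: 'CEBo' → valid
String 3: 'Xqwm====' → invalid (4 pad chars (max 2))
String 4: '/Q==' → valid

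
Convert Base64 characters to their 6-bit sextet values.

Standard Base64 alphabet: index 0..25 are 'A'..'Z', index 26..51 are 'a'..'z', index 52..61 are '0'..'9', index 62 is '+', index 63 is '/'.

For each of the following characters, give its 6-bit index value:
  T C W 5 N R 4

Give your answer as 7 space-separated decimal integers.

Answer: 19 2 22 57 13 17 56

Derivation:
'T': A..Z range, ord('T') − ord('A') = 19
'C': A..Z range, ord('C') − ord('A') = 2
'W': A..Z range, ord('W') − ord('A') = 22
'5': 0..9 range, 52 + ord('5') − ord('0') = 57
'N': A..Z range, ord('N') − ord('A') = 13
'R': A..Z range, ord('R') − ord('A') = 17
'4': 0..9 range, 52 + ord('4') − ord('0') = 56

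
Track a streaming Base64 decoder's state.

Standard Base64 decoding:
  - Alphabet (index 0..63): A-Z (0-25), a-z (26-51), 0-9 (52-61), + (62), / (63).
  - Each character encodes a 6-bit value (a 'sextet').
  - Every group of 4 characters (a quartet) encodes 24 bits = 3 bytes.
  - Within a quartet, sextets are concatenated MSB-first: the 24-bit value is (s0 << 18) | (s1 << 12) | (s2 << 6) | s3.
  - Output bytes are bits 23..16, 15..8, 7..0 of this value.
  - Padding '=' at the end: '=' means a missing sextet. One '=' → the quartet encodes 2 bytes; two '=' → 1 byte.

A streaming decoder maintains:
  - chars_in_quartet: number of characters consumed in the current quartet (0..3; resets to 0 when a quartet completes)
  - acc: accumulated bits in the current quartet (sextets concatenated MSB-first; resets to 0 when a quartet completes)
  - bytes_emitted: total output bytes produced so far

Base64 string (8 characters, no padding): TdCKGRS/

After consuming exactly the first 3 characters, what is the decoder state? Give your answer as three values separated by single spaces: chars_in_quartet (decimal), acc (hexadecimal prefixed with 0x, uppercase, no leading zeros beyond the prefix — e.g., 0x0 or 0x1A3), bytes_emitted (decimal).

After char 0 ('T'=19): chars_in_quartet=1 acc=0x13 bytes_emitted=0
After char 1 ('d'=29): chars_in_quartet=2 acc=0x4DD bytes_emitted=0
After char 2 ('C'=2): chars_in_quartet=3 acc=0x13742 bytes_emitted=0

Answer: 3 0x13742 0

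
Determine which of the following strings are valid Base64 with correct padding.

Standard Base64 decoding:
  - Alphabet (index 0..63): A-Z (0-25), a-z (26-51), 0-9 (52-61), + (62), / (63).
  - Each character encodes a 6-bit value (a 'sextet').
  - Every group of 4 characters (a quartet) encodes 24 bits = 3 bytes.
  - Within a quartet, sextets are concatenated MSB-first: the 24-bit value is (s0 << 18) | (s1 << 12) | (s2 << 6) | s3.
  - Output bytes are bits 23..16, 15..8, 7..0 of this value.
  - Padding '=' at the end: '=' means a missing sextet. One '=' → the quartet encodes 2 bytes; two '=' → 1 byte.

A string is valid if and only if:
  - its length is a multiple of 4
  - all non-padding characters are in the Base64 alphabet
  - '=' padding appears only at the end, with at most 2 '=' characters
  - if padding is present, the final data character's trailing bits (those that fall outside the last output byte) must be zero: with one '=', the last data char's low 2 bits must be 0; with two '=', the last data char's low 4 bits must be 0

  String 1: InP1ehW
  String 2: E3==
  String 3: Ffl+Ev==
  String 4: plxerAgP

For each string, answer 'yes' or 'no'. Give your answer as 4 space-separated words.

Answer: no no no yes

Derivation:
String 1: 'InP1ehW' → invalid (len=7 not mult of 4)
String 2: 'E3==' → invalid (bad trailing bits)
String 3: 'Ffl+Ev==' → invalid (bad trailing bits)
String 4: 'plxerAgP' → valid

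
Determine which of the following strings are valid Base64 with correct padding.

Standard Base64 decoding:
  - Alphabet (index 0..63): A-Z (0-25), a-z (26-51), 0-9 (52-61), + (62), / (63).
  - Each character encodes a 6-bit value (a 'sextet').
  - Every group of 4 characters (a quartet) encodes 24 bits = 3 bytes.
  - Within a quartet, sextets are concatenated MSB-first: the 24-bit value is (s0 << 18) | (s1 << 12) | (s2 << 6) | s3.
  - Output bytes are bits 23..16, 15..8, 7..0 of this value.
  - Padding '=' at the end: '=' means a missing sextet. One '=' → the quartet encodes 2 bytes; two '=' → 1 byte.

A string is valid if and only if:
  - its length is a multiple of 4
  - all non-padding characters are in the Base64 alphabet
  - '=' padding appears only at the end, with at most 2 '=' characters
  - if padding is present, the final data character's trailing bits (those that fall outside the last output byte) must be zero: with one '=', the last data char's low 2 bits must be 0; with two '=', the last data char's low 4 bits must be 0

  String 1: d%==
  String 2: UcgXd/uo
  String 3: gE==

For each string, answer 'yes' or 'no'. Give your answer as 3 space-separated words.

Answer: no yes no

Derivation:
String 1: 'd%==' → invalid (bad char(s): ['%'])
String 2: 'UcgXd/uo' → valid
String 3: 'gE==' → invalid (bad trailing bits)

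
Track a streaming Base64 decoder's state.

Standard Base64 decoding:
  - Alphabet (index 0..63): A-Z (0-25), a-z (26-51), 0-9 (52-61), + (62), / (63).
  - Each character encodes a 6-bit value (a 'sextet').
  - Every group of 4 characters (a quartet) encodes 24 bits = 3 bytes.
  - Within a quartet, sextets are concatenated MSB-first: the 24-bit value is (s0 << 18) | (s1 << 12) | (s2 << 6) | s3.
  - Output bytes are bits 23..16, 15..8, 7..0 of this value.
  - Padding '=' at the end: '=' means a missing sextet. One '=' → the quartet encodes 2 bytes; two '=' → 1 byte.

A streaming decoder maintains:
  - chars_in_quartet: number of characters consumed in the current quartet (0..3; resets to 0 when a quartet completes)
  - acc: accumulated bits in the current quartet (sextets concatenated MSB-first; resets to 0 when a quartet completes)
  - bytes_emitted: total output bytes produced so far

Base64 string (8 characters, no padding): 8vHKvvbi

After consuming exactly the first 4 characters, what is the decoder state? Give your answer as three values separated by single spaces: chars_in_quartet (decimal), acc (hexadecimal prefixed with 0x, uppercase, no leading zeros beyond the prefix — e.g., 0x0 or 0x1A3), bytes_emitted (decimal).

After char 0 ('8'=60): chars_in_quartet=1 acc=0x3C bytes_emitted=0
After char 1 ('v'=47): chars_in_quartet=2 acc=0xF2F bytes_emitted=0
After char 2 ('H'=7): chars_in_quartet=3 acc=0x3CBC7 bytes_emitted=0
After char 3 ('K'=10): chars_in_quartet=4 acc=0xF2F1CA -> emit F2 F1 CA, reset; bytes_emitted=3

Answer: 0 0x0 3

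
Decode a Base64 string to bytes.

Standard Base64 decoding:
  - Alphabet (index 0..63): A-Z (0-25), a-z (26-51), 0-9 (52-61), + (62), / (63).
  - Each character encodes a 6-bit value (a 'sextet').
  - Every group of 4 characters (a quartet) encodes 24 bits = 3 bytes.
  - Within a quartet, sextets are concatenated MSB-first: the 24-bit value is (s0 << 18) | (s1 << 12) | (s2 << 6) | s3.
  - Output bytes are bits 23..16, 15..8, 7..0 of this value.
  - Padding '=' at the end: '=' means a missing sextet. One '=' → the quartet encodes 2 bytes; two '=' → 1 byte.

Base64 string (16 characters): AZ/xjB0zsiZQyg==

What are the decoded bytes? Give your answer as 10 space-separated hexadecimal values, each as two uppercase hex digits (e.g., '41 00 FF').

Answer: 01 9F F1 8C 1D 33 B2 26 50 CA

Derivation:
After char 0 ('A'=0): chars_in_quartet=1 acc=0x0 bytes_emitted=0
After char 1 ('Z'=25): chars_in_quartet=2 acc=0x19 bytes_emitted=0
After char 2 ('/'=63): chars_in_quartet=3 acc=0x67F bytes_emitted=0
After char 3 ('x'=49): chars_in_quartet=4 acc=0x19FF1 -> emit 01 9F F1, reset; bytes_emitted=3
After char 4 ('j'=35): chars_in_quartet=1 acc=0x23 bytes_emitted=3
After char 5 ('B'=1): chars_in_quartet=2 acc=0x8C1 bytes_emitted=3
After char 6 ('0'=52): chars_in_quartet=3 acc=0x23074 bytes_emitted=3
After char 7 ('z'=51): chars_in_quartet=4 acc=0x8C1D33 -> emit 8C 1D 33, reset; bytes_emitted=6
After char 8 ('s'=44): chars_in_quartet=1 acc=0x2C bytes_emitted=6
After char 9 ('i'=34): chars_in_quartet=2 acc=0xB22 bytes_emitted=6
After char 10 ('Z'=25): chars_in_quartet=3 acc=0x2C899 bytes_emitted=6
After char 11 ('Q'=16): chars_in_quartet=4 acc=0xB22650 -> emit B2 26 50, reset; bytes_emitted=9
After char 12 ('y'=50): chars_in_quartet=1 acc=0x32 bytes_emitted=9
After char 13 ('g'=32): chars_in_quartet=2 acc=0xCA0 bytes_emitted=9
Padding '==': partial quartet acc=0xCA0 -> emit CA; bytes_emitted=10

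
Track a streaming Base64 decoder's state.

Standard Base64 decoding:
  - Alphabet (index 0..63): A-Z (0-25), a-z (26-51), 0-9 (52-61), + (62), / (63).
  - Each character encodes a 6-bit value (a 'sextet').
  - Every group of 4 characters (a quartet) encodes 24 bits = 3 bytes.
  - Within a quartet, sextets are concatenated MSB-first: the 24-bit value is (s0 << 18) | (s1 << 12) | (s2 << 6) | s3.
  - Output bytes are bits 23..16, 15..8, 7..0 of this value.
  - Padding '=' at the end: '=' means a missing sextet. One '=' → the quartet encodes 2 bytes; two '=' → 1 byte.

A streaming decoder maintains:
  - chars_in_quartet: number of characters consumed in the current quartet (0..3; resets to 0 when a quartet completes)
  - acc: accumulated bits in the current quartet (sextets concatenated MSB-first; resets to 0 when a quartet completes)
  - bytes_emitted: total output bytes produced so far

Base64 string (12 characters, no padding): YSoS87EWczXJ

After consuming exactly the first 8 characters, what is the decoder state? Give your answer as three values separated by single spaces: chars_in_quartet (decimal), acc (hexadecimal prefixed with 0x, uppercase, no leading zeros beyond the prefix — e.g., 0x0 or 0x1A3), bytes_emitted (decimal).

Answer: 0 0x0 6

Derivation:
After char 0 ('Y'=24): chars_in_quartet=1 acc=0x18 bytes_emitted=0
After char 1 ('S'=18): chars_in_quartet=2 acc=0x612 bytes_emitted=0
After char 2 ('o'=40): chars_in_quartet=3 acc=0x184A8 bytes_emitted=0
After char 3 ('S'=18): chars_in_quartet=4 acc=0x612A12 -> emit 61 2A 12, reset; bytes_emitted=3
After char 4 ('8'=60): chars_in_quartet=1 acc=0x3C bytes_emitted=3
After char 5 ('7'=59): chars_in_quartet=2 acc=0xF3B bytes_emitted=3
After char 6 ('E'=4): chars_in_quartet=3 acc=0x3CEC4 bytes_emitted=3
After char 7 ('W'=22): chars_in_quartet=4 acc=0xF3B116 -> emit F3 B1 16, reset; bytes_emitted=6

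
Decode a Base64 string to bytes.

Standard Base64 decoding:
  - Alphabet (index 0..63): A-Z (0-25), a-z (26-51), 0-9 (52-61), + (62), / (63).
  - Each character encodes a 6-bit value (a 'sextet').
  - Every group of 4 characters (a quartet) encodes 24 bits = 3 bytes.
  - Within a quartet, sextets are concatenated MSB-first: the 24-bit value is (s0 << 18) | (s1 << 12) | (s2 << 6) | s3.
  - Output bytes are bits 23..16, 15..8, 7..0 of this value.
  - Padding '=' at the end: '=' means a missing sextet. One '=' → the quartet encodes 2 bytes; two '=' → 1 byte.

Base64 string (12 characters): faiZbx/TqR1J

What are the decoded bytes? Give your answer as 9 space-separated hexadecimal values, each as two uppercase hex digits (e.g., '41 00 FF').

Answer: 7D A8 99 6F 1F D3 A9 1D 49

Derivation:
After char 0 ('f'=31): chars_in_quartet=1 acc=0x1F bytes_emitted=0
After char 1 ('a'=26): chars_in_quartet=2 acc=0x7DA bytes_emitted=0
After char 2 ('i'=34): chars_in_quartet=3 acc=0x1F6A2 bytes_emitted=0
After char 3 ('Z'=25): chars_in_quartet=4 acc=0x7DA899 -> emit 7D A8 99, reset; bytes_emitted=3
After char 4 ('b'=27): chars_in_quartet=1 acc=0x1B bytes_emitted=3
After char 5 ('x'=49): chars_in_quartet=2 acc=0x6F1 bytes_emitted=3
After char 6 ('/'=63): chars_in_quartet=3 acc=0x1BC7F bytes_emitted=3
After char 7 ('T'=19): chars_in_quartet=4 acc=0x6F1FD3 -> emit 6F 1F D3, reset; bytes_emitted=6
After char 8 ('q'=42): chars_in_quartet=1 acc=0x2A bytes_emitted=6
After char 9 ('R'=17): chars_in_quartet=2 acc=0xA91 bytes_emitted=6
After char 10 ('1'=53): chars_in_quartet=3 acc=0x2A475 bytes_emitted=6
After char 11 ('J'=9): chars_in_quartet=4 acc=0xA91D49 -> emit A9 1D 49, reset; bytes_emitted=9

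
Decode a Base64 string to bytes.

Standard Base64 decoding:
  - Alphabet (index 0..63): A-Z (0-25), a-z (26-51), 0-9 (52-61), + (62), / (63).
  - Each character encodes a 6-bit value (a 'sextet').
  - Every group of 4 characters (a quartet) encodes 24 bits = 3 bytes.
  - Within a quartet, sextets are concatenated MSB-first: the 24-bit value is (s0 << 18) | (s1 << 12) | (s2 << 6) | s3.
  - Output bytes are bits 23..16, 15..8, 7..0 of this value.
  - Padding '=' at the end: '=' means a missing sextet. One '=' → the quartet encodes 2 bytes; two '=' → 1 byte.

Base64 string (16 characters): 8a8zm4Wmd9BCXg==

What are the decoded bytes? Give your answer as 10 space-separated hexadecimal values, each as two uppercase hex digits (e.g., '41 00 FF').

Answer: F1 AF 33 9B 85 A6 77 D0 42 5E

Derivation:
After char 0 ('8'=60): chars_in_quartet=1 acc=0x3C bytes_emitted=0
After char 1 ('a'=26): chars_in_quartet=2 acc=0xF1A bytes_emitted=0
After char 2 ('8'=60): chars_in_quartet=3 acc=0x3C6BC bytes_emitted=0
After char 3 ('z'=51): chars_in_quartet=4 acc=0xF1AF33 -> emit F1 AF 33, reset; bytes_emitted=3
After char 4 ('m'=38): chars_in_quartet=1 acc=0x26 bytes_emitted=3
After char 5 ('4'=56): chars_in_quartet=2 acc=0x9B8 bytes_emitted=3
After char 6 ('W'=22): chars_in_quartet=3 acc=0x26E16 bytes_emitted=3
After char 7 ('m'=38): chars_in_quartet=4 acc=0x9B85A6 -> emit 9B 85 A6, reset; bytes_emitted=6
After char 8 ('d'=29): chars_in_quartet=1 acc=0x1D bytes_emitted=6
After char 9 ('9'=61): chars_in_quartet=2 acc=0x77D bytes_emitted=6
After char 10 ('B'=1): chars_in_quartet=3 acc=0x1DF41 bytes_emitted=6
After char 11 ('C'=2): chars_in_quartet=4 acc=0x77D042 -> emit 77 D0 42, reset; bytes_emitted=9
After char 12 ('X'=23): chars_in_quartet=1 acc=0x17 bytes_emitted=9
After char 13 ('g'=32): chars_in_quartet=2 acc=0x5E0 bytes_emitted=9
Padding '==': partial quartet acc=0x5E0 -> emit 5E; bytes_emitted=10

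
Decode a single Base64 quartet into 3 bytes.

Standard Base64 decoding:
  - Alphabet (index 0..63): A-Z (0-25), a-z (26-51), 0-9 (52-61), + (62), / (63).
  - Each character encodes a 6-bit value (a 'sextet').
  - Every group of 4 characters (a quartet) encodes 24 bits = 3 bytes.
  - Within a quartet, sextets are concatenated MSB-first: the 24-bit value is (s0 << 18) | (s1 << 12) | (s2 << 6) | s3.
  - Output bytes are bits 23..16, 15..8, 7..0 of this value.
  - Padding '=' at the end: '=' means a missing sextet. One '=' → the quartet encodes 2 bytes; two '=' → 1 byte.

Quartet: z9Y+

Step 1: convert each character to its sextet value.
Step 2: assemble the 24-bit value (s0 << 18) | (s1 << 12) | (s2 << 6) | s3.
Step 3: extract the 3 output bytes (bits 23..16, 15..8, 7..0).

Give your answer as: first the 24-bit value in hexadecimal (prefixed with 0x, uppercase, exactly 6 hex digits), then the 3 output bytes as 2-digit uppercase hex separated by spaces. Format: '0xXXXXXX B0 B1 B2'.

Answer: 0xCFD63E CF D6 3E

Derivation:
Sextets: z=51, 9=61, Y=24, +=62
24-bit: (51<<18) | (61<<12) | (24<<6) | 62
      = 0xCC0000 | 0x03D000 | 0x000600 | 0x00003E
      = 0xCFD63E
Bytes: (v>>16)&0xFF=CF, (v>>8)&0xFF=D6, v&0xFF=3E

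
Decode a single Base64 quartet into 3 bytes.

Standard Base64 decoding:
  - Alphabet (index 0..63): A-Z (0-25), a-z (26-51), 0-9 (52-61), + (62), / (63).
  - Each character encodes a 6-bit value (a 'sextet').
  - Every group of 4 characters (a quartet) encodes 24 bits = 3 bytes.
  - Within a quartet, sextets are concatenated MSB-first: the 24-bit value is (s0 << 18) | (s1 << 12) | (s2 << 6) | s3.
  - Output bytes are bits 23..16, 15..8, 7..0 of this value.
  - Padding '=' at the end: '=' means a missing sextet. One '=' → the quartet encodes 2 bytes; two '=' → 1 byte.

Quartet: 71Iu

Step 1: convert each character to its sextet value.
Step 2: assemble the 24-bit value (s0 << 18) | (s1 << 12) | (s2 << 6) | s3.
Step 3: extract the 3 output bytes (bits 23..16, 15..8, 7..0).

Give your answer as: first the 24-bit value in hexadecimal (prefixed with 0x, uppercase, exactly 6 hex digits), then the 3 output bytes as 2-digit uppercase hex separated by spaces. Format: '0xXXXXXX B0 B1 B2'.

Sextets: 7=59, 1=53, I=8, u=46
24-bit: (59<<18) | (53<<12) | (8<<6) | 46
      = 0xEC0000 | 0x035000 | 0x000200 | 0x00002E
      = 0xEF522E
Bytes: (v>>16)&0xFF=EF, (v>>8)&0xFF=52, v&0xFF=2E

Answer: 0xEF522E EF 52 2E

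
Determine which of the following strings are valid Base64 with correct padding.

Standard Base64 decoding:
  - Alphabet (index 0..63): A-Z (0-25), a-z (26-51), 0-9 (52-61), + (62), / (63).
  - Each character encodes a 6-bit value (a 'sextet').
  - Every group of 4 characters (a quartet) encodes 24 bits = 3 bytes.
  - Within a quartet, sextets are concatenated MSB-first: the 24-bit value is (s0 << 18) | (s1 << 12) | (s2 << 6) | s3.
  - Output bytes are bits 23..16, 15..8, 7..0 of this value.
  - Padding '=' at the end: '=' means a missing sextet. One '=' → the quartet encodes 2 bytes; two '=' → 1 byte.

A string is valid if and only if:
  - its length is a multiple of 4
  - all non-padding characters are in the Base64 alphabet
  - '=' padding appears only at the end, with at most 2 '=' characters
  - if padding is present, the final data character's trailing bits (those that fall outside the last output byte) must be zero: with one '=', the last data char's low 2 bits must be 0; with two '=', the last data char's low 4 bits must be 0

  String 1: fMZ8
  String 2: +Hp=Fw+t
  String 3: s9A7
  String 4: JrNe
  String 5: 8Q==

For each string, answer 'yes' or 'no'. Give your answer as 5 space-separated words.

Answer: yes no yes yes yes

Derivation:
String 1: 'fMZ8' → valid
String 2: '+Hp=Fw+t' → invalid (bad char(s): ['=']; '=' in middle)
String 3: 's9A7' → valid
String 4: 'JrNe' → valid
String 5: '8Q==' → valid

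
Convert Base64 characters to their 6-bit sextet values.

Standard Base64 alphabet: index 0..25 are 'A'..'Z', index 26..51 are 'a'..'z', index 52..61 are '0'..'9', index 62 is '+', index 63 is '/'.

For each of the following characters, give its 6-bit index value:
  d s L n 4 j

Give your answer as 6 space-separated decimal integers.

Answer: 29 44 11 39 56 35

Derivation:
'd': a..z range, 26 + ord('d') − ord('a') = 29
's': a..z range, 26 + ord('s') − ord('a') = 44
'L': A..Z range, ord('L') − ord('A') = 11
'n': a..z range, 26 + ord('n') − ord('a') = 39
'4': 0..9 range, 52 + ord('4') − ord('0') = 56
'j': a..z range, 26 + ord('j') − ord('a') = 35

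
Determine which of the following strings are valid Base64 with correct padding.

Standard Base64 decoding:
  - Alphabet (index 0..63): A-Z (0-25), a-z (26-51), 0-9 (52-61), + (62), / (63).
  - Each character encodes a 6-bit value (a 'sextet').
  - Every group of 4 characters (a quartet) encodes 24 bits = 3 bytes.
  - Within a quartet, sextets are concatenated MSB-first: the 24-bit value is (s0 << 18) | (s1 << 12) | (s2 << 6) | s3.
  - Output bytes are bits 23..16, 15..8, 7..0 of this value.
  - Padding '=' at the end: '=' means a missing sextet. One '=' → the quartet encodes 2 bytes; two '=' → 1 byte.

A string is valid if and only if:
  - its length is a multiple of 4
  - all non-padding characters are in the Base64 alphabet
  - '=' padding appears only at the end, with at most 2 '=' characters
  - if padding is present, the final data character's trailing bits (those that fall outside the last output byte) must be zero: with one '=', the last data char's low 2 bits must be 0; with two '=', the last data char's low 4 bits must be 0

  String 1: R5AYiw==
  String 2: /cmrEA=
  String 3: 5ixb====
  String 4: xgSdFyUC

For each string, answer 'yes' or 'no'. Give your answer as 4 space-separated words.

String 1: 'R5AYiw==' → valid
String 2: '/cmrEA=' → invalid (len=7 not mult of 4)
String 3: '5ixb====' → invalid (4 pad chars (max 2))
String 4: 'xgSdFyUC' → valid

Answer: yes no no yes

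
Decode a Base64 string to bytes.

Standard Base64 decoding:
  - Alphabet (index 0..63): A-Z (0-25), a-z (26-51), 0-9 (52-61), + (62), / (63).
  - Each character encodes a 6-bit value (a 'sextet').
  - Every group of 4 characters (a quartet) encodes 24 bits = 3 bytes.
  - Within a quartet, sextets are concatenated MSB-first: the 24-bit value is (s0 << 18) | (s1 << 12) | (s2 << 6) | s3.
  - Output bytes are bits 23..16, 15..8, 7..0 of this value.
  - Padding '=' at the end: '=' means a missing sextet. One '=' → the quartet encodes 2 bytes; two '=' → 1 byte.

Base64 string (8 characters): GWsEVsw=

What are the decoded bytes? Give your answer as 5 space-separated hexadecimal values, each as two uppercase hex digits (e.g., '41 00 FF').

After char 0 ('G'=6): chars_in_quartet=1 acc=0x6 bytes_emitted=0
After char 1 ('W'=22): chars_in_quartet=2 acc=0x196 bytes_emitted=0
After char 2 ('s'=44): chars_in_quartet=3 acc=0x65AC bytes_emitted=0
After char 3 ('E'=4): chars_in_quartet=4 acc=0x196B04 -> emit 19 6B 04, reset; bytes_emitted=3
After char 4 ('V'=21): chars_in_quartet=1 acc=0x15 bytes_emitted=3
After char 5 ('s'=44): chars_in_quartet=2 acc=0x56C bytes_emitted=3
After char 6 ('w'=48): chars_in_quartet=3 acc=0x15B30 bytes_emitted=3
Padding '=': partial quartet acc=0x15B30 -> emit 56 CC; bytes_emitted=5

Answer: 19 6B 04 56 CC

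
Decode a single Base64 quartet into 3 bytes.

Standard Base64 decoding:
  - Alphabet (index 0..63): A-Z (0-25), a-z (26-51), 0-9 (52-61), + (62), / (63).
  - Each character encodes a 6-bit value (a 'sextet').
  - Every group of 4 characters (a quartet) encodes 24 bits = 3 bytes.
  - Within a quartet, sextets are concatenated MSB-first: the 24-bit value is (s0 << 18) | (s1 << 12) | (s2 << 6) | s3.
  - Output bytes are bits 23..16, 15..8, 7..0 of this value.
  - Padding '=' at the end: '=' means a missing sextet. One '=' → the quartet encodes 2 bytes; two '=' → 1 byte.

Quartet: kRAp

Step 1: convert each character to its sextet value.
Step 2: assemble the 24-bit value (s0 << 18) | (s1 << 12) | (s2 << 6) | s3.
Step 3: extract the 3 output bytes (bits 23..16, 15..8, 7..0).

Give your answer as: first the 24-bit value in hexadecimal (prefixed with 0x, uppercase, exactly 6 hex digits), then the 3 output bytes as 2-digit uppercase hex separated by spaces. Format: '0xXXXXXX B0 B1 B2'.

Answer: 0x911029 91 10 29

Derivation:
Sextets: k=36, R=17, A=0, p=41
24-bit: (36<<18) | (17<<12) | (0<<6) | 41
      = 0x900000 | 0x011000 | 0x000000 | 0x000029
      = 0x911029
Bytes: (v>>16)&0xFF=91, (v>>8)&0xFF=10, v&0xFF=29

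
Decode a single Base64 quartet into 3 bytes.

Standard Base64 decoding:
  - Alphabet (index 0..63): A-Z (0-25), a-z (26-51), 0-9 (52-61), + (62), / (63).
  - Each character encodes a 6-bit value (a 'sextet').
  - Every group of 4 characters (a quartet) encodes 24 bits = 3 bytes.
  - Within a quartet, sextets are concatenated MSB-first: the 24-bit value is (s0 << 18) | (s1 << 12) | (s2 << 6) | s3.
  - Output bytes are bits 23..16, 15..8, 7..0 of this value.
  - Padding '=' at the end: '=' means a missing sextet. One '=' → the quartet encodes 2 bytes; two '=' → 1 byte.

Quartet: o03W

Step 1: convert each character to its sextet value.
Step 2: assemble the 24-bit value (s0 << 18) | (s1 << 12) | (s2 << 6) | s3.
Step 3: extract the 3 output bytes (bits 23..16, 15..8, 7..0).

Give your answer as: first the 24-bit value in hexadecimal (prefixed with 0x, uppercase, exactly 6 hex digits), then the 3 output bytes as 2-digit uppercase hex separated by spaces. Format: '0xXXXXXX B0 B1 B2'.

Sextets: o=40, 0=52, 3=55, W=22
24-bit: (40<<18) | (52<<12) | (55<<6) | 22
      = 0xA00000 | 0x034000 | 0x000DC0 | 0x000016
      = 0xA34DD6
Bytes: (v>>16)&0xFF=A3, (v>>8)&0xFF=4D, v&0xFF=D6

Answer: 0xA34DD6 A3 4D D6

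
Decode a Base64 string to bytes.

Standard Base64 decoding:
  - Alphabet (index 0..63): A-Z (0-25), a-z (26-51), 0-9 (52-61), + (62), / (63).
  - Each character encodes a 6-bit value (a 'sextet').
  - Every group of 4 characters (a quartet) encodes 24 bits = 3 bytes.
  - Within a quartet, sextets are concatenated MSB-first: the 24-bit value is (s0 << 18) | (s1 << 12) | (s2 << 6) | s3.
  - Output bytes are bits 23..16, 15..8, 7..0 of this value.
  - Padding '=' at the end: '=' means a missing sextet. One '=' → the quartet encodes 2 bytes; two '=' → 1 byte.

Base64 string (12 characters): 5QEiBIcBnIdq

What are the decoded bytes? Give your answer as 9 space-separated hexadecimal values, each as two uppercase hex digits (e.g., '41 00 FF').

Answer: E5 01 22 04 87 01 9C 87 6A

Derivation:
After char 0 ('5'=57): chars_in_quartet=1 acc=0x39 bytes_emitted=0
After char 1 ('Q'=16): chars_in_quartet=2 acc=0xE50 bytes_emitted=0
After char 2 ('E'=4): chars_in_quartet=3 acc=0x39404 bytes_emitted=0
After char 3 ('i'=34): chars_in_quartet=4 acc=0xE50122 -> emit E5 01 22, reset; bytes_emitted=3
After char 4 ('B'=1): chars_in_quartet=1 acc=0x1 bytes_emitted=3
After char 5 ('I'=8): chars_in_quartet=2 acc=0x48 bytes_emitted=3
After char 6 ('c'=28): chars_in_quartet=3 acc=0x121C bytes_emitted=3
After char 7 ('B'=1): chars_in_quartet=4 acc=0x48701 -> emit 04 87 01, reset; bytes_emitted=6
After char 8 ('n'=39): chars_in_quartet=1 acc=0x27 bytes_emitted=6
After char 9 ('I'=8): chars_in_quartet=2 acc=0x9C8 bytes_emitted=6
After char 10 ('d'=29): chars_in_quartet=3 acc=0x2721D bytes_emitted=6
After char 11 ('q'=42): chars_in_quartet=4 acc=0x9C876A -> emit 9C 87 6A, reset; bytes_emitted=9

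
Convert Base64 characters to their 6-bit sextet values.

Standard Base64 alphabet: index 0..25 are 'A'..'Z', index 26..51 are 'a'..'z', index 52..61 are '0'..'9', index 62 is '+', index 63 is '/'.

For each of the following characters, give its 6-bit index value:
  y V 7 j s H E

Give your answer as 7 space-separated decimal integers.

'y': a..z range, 26 + ord('y') − ord('a') = 50
'V': A..Z range, ord('V') − ord('A') = 21
'7': 0..9 range, 52 + ord('7') − ord('0') = 59
'j': a..z range, 26 + ord('j') − ord('a') = 35
's': a..z range, 26 + ord('s') − ord('a') = 44
'H': A..Z range, ord('H') − ord('A') = 7
'E': A..Z range, ord('E') − ord('A') = 4

Answer: 50 21 59 35 44 7 4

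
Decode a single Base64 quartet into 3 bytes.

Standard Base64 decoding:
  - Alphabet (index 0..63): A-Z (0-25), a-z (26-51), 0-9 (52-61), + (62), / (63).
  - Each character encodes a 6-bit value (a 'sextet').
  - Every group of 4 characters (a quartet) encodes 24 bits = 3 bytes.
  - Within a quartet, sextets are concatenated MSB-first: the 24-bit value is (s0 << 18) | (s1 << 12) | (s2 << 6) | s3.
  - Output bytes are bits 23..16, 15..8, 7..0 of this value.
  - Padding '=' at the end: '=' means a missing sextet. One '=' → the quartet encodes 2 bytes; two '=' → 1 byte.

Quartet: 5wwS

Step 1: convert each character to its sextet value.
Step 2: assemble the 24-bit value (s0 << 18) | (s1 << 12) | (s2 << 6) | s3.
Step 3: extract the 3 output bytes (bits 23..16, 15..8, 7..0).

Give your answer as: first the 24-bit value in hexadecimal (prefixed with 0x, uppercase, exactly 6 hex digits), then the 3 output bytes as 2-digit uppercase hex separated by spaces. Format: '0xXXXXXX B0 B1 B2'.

Answer: 0xE70C12 E7 0C 12

Derivation:
Sextets: 5=57, w=48, w=48, S=18
24-bit: (57<<18) | (48<<12) | (48<<6) | 18
      = 0xE40000 | 0x030000 | 0x000C00 | 0x000012
      = 0xE70C12
Bytes: (v>>16)&0xFF=E7, (v>>8)&0xFF=0C, v&0xFF=12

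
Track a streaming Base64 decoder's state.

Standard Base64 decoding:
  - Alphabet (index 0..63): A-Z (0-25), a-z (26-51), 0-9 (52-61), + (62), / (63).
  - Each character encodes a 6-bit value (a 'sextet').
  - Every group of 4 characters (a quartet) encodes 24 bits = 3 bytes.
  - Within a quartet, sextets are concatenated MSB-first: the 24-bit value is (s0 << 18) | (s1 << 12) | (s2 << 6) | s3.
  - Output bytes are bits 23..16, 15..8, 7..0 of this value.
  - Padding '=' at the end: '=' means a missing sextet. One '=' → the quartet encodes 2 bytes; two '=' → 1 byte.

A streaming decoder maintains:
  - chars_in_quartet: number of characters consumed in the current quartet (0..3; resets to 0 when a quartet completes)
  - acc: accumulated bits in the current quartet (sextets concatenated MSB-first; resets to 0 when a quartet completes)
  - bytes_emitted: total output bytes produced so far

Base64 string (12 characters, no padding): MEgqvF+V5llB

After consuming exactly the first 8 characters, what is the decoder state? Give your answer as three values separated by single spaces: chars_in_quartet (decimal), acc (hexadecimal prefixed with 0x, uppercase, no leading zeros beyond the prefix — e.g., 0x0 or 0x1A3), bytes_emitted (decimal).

After char 0 ('M'=12): chars_in_quartet=1 acc=0xC bytes_emitted=0
After char 1 ('E'=4): chars_in_quartet=2 acc=0x304 bytes_emitted=0
After char 2 ('g'=32): chars_in_quartet=3 acc=0xC120 bytes_emitted=0
After char 3 ('q'=42): chars_in_quartet=4 acc=0x30482A -> emit 30 48 2A, reset; bytes_emitted=3
After char 4 ('v'=47): chars_in_quartet=1 acc=0x2F bytes_emitted=3
After char 5 ('F'=5): chars_in_quartet=2 acc=0xBC5 bytes_emitted=3
After char 6 ('+'=62): chars_in_quartet=3 acc=0x2F17E bytes_emitted=3
After char 7 ('V'=21): chars_in_quartet=4 acc=0xBC5F95 -> emit BC 5F 95, reset; bytes_emitted=6

Answer: 0 0x0 6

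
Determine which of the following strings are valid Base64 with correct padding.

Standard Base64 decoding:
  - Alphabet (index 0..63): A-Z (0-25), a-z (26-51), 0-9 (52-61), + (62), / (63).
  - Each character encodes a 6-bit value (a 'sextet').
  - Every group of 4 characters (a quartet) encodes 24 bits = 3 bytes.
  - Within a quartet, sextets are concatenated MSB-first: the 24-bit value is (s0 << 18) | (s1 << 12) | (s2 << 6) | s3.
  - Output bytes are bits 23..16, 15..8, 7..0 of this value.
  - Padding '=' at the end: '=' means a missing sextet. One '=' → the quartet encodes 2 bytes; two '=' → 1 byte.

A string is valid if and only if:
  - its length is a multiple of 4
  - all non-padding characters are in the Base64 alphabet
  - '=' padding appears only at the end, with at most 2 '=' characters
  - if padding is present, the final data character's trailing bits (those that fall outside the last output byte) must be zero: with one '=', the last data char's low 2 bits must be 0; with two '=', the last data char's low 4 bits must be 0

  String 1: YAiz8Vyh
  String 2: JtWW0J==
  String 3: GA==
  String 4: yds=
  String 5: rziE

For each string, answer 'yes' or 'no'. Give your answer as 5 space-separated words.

Answer: yes no yes yes yes

Derivation:
String 1: 'YAiz8Vyh' → valid
String 2: 'JtWW0J==' → invalid (bad trailing bits)
String 3: 'GA==' → valid
String 4: 'yds=' → valid
String 5: 'rziE' → valid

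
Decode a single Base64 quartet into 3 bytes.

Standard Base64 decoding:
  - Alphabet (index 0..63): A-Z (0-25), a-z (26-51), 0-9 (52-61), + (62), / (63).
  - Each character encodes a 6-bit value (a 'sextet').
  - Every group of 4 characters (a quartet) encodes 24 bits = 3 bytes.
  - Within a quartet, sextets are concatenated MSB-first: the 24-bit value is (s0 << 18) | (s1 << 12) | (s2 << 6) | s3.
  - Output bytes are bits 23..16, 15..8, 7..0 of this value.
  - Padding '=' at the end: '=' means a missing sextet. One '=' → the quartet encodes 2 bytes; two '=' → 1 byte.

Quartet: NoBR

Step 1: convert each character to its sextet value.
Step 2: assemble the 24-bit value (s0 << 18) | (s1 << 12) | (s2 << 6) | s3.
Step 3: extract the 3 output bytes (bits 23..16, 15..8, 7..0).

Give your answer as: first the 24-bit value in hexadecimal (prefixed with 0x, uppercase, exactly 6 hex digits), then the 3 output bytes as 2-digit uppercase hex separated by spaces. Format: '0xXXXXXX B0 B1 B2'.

Sextets: N=13, o=40, B=1, R=17
24-bit: (13<<18) | (40<<12) | (1<<6) | 17
      = 0x340000 | 0x028000 | 0x000040 | 0x000011
      = 0x368051
Bytes: (v>>16)&0xFF=36, (v>>8)&0xFF=80, v&0xFF=51

Answer: 0x368051 36 80 51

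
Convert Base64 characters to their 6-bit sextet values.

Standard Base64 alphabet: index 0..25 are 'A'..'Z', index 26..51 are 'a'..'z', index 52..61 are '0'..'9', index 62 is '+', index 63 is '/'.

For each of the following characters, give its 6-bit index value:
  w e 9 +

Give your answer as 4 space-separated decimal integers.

Answer: 48 30 61 62

Derivation:
'w': a..z range, 26 + ord('w') − ord('a') = 48
'e': a..z range, 26 + ord('e') − ord('a') = 30
'9': 0..9 range, 52 + ord('9') − ord('0') = 61
'+': index 62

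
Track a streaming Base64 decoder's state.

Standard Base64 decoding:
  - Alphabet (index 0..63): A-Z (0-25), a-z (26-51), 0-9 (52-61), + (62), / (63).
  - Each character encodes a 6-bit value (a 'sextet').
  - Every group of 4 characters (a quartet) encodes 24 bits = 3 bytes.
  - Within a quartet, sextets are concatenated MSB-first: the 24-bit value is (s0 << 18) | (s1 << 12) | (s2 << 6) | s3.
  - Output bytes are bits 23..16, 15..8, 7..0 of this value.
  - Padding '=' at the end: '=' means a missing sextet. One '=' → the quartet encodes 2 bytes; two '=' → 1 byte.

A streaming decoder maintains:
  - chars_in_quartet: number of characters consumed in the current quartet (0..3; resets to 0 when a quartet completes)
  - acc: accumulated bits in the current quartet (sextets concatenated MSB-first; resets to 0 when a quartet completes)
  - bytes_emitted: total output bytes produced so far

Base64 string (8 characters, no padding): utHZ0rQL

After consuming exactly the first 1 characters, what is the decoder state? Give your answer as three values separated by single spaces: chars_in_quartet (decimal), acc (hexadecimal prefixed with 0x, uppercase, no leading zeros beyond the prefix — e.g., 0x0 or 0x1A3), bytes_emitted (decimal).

After char 0 ('u'=46): chars_in_quartet=1 acc=0x2E bytes_emitted=0

Answer: 1 0x2E 0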